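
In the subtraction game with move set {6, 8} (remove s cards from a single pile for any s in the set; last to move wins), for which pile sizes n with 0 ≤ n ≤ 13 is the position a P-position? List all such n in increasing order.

0, 1, 2, 3, 4, 5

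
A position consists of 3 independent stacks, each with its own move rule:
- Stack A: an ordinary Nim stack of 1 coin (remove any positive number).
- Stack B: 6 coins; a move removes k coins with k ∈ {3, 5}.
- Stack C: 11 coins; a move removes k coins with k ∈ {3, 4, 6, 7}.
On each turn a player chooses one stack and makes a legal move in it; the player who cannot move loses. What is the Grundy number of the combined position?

Stack A is a plain Nim stack of size 1, so its Grundy value is 1.
For stack B, compute g(0), g(1), … with moves {3, 5}:
g(0) = mex{} = 0
g(1) = mex{} = 0
g(2) = mex{} = 0
g(3) = mex{0} = 1
g(4) = mex{0} = 1
g(5) = mex{0} = 1
g(6) = mex{0,1} = 2
So g(6) = 2.
Build the Grundy sequence for stack C with g(k) = mex{g(k−s) : s ∈ {3, 4, 6, 7}, s ≤ k}:
k:     0  1  2  3  4  5  6  7  8  9 10 11
g(k):  0  0  0  1  1  1  2  2  2  3  0  0
So g(11) = 0.
The value of a disjunctive sum is the nim-sum of the parts.
Combined value = 1 ⊕ 2 ⊕ 0 = 3.

3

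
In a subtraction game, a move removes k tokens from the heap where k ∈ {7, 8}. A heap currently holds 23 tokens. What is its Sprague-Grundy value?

1

Compute g(0), g(1), … for moves {7, 8}:
k:     0  1  2  3  4  5  6  7  8  9 10 11 12 13 14 15 16 17 18 19 20 21 22 23
g(k):  0  0  0  0  0  0  0  1  1  1  1  1  1  1  2  0  0  0  0  0  0  0  1  1
So g(23) = 1.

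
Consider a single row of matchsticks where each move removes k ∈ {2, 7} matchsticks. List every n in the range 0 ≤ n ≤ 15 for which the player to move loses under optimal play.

0, 1, 4, 5, 9, 10, 13, 14

Compute g(0), g(1), … for moves {2, 7}:
k:     0  1  2  3  4  5  6  7  8  9 10 11 12 13 14 15
g(k):  0  0  1  1  0  0  1  1  2  0  0  1  1  0  0  1
The P-positions (g = 0) in 0..15 are 0, 1, 4, 5, 9, 10, 13, 14.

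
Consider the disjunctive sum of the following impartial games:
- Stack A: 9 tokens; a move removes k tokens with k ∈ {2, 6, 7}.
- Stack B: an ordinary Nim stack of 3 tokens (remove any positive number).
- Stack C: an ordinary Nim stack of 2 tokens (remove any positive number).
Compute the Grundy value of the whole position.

Grundy values for stack A (subtraction set {2, 6, 7}):
k:     0  1  2  3  4  5  6  7  8  9
g(k):  0  0  1  1  0  0  1  1  2  0
So g(9) = 0.
Stack B is a plain Nim stack of size 3, so its Grundy value is 3.
Stack C is a plain Nim stack of size 2, so its Grundy value is 2.
The value of a disjunctive sum is the nim-sum of the parts.
Combined value = 0 ⊕ 3 ⊕ 2 = 1.

1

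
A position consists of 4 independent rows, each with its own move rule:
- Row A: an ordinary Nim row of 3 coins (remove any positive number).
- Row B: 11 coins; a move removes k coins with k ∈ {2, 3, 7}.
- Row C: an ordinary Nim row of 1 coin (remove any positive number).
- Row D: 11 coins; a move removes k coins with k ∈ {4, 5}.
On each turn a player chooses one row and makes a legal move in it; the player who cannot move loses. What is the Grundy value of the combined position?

Row A is a plain Nim row of size 3, so its Grundy value is 3.
Grundy values for row B (subtraction set {2, 3, 7}):
k:     0  1  2  3  4  5  6  7  8  9 10 11
g(k):  0  0  1  1  2  0  0  1  1  2  0  0
So g(11) = 0.
Row C is a plain Nim row of size 1, so its Grundy value is 1.
Grundy values for row D (subtraction set {4, 5}):
k:     0  1  2  3  4  5  6  7  8  9 10 11
g(k):  0  0  0  0  1  1  1  1  2  0  0  0
So g(11) = 0.
By the Sprague-Grundy theorem, the Grundy value of a sum of independent games is the XOR of the component values.
Combined value = 3 XOR 0 XOR 1 XOR 0 = 2.

2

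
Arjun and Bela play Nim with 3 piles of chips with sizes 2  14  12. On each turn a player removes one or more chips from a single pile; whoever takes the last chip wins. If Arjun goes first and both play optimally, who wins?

Compute the nim-sum pairwise:
2 ^ 14 = 12
12 ^ 12 = 0
The nim-sum is 0, so this is a P-position: the player to move is in a losing position under optimal play; Arjun is about to move from it and so loses — Bela wins.

Bela wins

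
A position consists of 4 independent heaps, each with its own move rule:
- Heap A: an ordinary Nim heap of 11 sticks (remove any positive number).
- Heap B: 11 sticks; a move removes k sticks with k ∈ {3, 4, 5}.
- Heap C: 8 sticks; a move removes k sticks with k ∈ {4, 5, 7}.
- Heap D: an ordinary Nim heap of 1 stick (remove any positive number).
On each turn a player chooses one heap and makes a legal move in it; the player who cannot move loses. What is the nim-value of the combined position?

9

Heap A is a plain Nim heap of size 11, so its Grundy value is 11.
Build the Grundy sequence for heap B with g(k) = mex{g(k−s) : s ∈ {3, 4, 5}, s ≤ k}:
k:     0  1  2  3  4  5  6  7  8  9 10 11
g(k):  0  0  0  1  1  1  2  2  0  0  0  1
So g(11) = 1.
Grundy values for heap C (subtraction set {4, 5, 7}):
g(0) = mex{} = 0
g(1) = mex{} = 0
g(2) = mex{} = 0
g(3) = mex{} = 0
g(4) = mex{0} = 1
g(5) = mex{0} = 1
g(6) = mex{0} = 1
g(7) = mex{0} = 1
g(8) = mex{0,1} = 2
So g(8) = 2.
Heap D is a plain Nim heap of size 1, so its Grundy value is 1.
The value of a disjunctive sum is the nim-sum of the parts.
Combined value = 11 XOR 1 XOR 2 XOR 1 = 9.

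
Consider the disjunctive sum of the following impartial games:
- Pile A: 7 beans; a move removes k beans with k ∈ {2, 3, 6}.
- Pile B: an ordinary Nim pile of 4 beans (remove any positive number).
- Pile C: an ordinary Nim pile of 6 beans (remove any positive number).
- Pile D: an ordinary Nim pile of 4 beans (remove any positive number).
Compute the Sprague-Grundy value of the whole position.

7

Build the Grundy sequence for pile A with g(k) = mex{g(k−s) : s ∈ {2, 3, 6}, s ≤ k}:
g(0) = mex{} = 0
g(1) = mex{} = 0
g(2) = mex{0} = 1
g(3) = mex{0} = 1
g(4) = mex{0,1} = 2
g(5) = mex{1} = 0
g(6) = mex{0,1,2} = 3
g(7) = mex{0,2} = 1
So g(7) = 1.
Pile B is a plain Nim pile of size 4, so its Grundy value is 4.
Pile C is a plain Nim pile of size 6, so its Grundy value is 6.
Pile D is a plain Nim pile of size 4, so its Grundy value is 4.
The value of a disjunctive sum is the nim-sum of the parts.
Combined value = 1 ⊕ 4 ⊕ 6 ⊕ 4 = 7.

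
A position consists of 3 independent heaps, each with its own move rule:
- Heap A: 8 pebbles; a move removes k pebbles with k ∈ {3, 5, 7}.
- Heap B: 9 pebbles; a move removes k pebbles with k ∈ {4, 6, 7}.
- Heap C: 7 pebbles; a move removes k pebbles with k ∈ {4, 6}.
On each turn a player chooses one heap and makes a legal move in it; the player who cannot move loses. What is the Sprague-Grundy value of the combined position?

1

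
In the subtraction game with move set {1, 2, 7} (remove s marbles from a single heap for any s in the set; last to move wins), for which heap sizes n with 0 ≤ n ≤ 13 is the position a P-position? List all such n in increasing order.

0, 3, 6, 9, 12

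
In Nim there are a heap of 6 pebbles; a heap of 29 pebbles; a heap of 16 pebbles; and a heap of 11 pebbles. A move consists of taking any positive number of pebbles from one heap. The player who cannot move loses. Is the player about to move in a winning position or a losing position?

Losing position

Compute the nim-sum pairwise:
6 ^ 29 = 27
27 ^ 16 = 11
11 ^ 11 = 0
The nim-sum is 0, so this is a P-position: the player to move is in a losing position under optimal play.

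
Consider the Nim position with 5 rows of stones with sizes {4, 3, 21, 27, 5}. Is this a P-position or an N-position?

N-position

Compute the nim-sum pairwise:
4 ^ 3 = 7
7 ^ 21 = 18
18 ^ 27 = 9
9 ^ 5 = 12
The nim-sum is 12 ≠ 0, so this is an N-position: the player to move can win.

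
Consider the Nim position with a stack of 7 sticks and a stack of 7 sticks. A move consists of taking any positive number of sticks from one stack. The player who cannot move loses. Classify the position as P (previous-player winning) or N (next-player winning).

Nim-sum: 7 ⊕ 7 = 0.
The nim-sum is 0, so this is a P-position: the player to move is in a losing position under optimal play.

P-position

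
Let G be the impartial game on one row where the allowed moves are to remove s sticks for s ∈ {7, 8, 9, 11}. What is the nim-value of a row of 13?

1

Build the Grundy sequence with g(k) = mex{g(k−s) : s ∈ {7, 8, 9, 11}, s ≤ k}:
g(0) = mex{} = 0
g(1) = mex{} = 0
g(2) = mex{} = 0
g(3) = mex{} = 0
g(4) = mex{} = 0
g(5) = mex{} = 0
g(6) = mex{} = 0
g(7) = mex{0} = 1
g(8) = mex{0} = 1
g(9) = mex{0} = 1
g(10) = mex{0} = 1
g(11) = mex{0} = 1
g(12) = mex{0} = 1
g(13) = mex{0} = 1
So g(13) = 1.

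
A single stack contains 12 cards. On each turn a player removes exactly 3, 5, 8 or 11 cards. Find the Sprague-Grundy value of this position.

4

Grundy values for subtraction set {3, 5, 8, 11}:
g(0) = mex{} = 0
g(1) = mex{} = 0
g(2) = mex{} = 0
g(3) = mex{0} = 1
g(4) = mex{0} = 1
g(5) = mex{0} = 1
g(6) = mex{0,1} = 2
g(7) = mex{0,1} = 2
g(8) = mex{0,1} = 2
g(9) = mex{0,1,2} = 3
g(10) = mex{0,1,2} = 3
g(11) = mex{0,1,2} = 3
g(12) = mex{0,1,2,3} = 4
So g(12) = 4.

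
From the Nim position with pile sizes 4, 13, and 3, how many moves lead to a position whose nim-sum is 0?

Write each in binary and XOR column by column:
  0100  (4)
  1101  (13)
  0011  (3)
  ----
  1010  (10)
The overall nim-sum is X = 10. A pile of size p has a winning move iff p XOR X < p (reduce it to p XOR X).
  4: 4 XOR 10 = 14 ≥ 4 — no move.
  13: 13 XOR 10 = 7 < 13 — winning move (to 7).
  3: 3 XOR 10 = 9 ≥ 3 — no move.
That gives 1 winning move.

1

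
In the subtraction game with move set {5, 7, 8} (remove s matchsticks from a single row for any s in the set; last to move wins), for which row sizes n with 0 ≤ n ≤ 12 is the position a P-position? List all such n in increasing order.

Compute g(0), g(1), … for moves {5, 7, 8}:
g(0) = mex{} = 0
g(1) = mex{} = 0
g(2) = mex{} = 0
g(3) = mex{} = 0
g(4) = mex{} = 0
g(5) = mex{0} = 1
g(6) = mex{0} = 1
g(7) = mex{0} = 1
g(8) = mex{0} = 1
g(9) = mex{0} = 1
g(10) = mex{0,1} = 2
g(11) = mex{0,1} = 2
g(12) = mex{0,1} = 2
The P-positions (g = 0) in 0..12 are 0, 1, 2, 3, 4.

0, 1, 2, 3, 4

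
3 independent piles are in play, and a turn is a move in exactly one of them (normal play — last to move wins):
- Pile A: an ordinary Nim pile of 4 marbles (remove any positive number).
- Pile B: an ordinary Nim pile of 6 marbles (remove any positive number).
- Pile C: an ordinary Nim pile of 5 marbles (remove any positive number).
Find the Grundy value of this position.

7

Pile A is a plain Nim pile of size 4, so its Grundy value is 4.
Pile B is a plain Nim pile of size 6, so its Grundy value is 6.
Pile C is a plain Nim pile of size 5, so its Grundy value is 5.
By the Sprague-Grundy theorem, the Grundy value of a sum of independent games is the XOR of the component values.
Combined value = 4 XOR 6 XOR 5 = 7.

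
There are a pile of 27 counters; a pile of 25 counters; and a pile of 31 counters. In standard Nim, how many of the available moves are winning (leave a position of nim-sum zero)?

Bitwise XOR of the heap sizes:
  11011  (27)
  11001  (25)
  11111  (31)
  -----
  11101  (29)
The overall nim-sum is X = 29. A pile of size p has a winning move iff p XOR X < p (reduce it to p XOR X).
  27: 27 XOR 29 = 6 < 27 — winning move (to 6).
  25: 25 XOR 29 = 4 < 25 — winning move (to 4).
  31: 31 XOR 29 = 2 < 31 — winning move (to 2).
That gives 3 winning moves.

3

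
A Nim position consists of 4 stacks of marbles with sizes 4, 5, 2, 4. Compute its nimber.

7

Compute the nim-sum pairwise:
4 ^ 5 = 1
1 ^ 2 = 3
3 ^ 4 = 7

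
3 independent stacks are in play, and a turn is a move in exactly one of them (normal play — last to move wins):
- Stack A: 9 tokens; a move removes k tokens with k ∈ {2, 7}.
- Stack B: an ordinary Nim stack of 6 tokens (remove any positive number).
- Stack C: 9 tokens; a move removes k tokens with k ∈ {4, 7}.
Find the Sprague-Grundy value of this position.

4

Grundy values for stack A (subtraction set {2, 7}):
k:     0  1  2  3  4  5  6  7  8  9
g(k):  0  0  1  1  0  0  1  1  2  0
So g(9) = 0.
Stack B is a plain Nim stack of size 6, so its Grundy value is 6.
Build the Grundy sequence for stack C with g(k) = mex{g(k−s) : s ∈ {4, 7}, s ≤ k}:
k:     0  1  2  3  4  5  6  7  8  9
g(k):  0  0  0  0  1  1  1  1  2  2
So g(9) = 2.
The value of a disjunctive sum is the nim-sum of the parts.
Combined value = 0 ⊕ 6 ⊕ 2 = 4.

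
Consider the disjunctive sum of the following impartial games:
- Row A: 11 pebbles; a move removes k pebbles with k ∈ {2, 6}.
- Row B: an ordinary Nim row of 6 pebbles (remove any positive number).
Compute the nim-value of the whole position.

7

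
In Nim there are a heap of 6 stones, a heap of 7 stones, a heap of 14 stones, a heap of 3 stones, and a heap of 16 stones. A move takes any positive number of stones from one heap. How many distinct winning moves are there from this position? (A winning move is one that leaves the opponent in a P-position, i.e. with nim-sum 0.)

Nim-sum: 6 ^ 7 ^ 14 ^ 3 ^ 16 = 28.
The overall nim-sum is X = 28. A heap of size p has a winning move iff p XOR X < p (reduce it to p XOR X).
  6: 6 XOR 28 = 26 ≥ 6 — no move.
  7: 7 XOR 28 = 27 ≥ 7 — no move.
  14: 14 XOR 28 = 18 ≥ 14 — no move.
  3: 3 XOR 28 = 31 ≥ 3 — no move.
  16: 16 XOR 28 = 12 < 16 — winning move (to 12).
That gives 1 winning move.

1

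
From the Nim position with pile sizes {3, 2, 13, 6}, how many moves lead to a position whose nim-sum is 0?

1

Nim-sum: 3 ^ 2 ^ 13 ^ 6 = 10.
The overall nim-sum is X = 10. A pile of size p has a winning move iff p XOR X < p (reduce it to p XOR X).
  3: 3 XOR 10 = 9 ≥ 3 — no move.
  2: 2 XOR 10 = 8 ≥ 2 — no move.
  13: 13 XOR 10 = 7 < 13 — winning move (to 7).
  6: 6 XOR 10 = 12 ≥ 6 — no move.
That gives 1 winning move.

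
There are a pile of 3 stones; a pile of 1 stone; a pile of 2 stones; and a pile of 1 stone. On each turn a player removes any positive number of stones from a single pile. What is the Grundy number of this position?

1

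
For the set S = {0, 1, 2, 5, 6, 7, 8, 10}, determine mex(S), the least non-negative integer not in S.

3

The values 0, 1, 2 are all present; 3 is the first non-negative integer missing from the set.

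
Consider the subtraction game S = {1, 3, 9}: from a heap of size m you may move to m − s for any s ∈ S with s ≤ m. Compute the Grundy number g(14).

0

Compute g(0), g(1), … for moves {1, 3, 9}:
k:     0  1  2  3  4  5  6  7  8  9 10 11 12 13 14
g(k):  0  1  0  1  0  1  0  1  0  1  0  1  0  1  0
So g(14) = 0.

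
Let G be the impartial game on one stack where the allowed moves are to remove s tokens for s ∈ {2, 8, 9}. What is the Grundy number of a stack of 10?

Build the Grundy sequence with g(k) = mex{g(k−s) : s ∈ {2, 8, 9}, s ≤ k}:
g(0) = mex{} = 0
g(1) = mex{} = 0
g(2) = mex{0} = 1
g(3) = mex{0} = 1
g(4) = mex{1} = 0
g(5) = mex{1} = 0
g(6) = mex{0} = 1
g(7) = mex{0} = 1
g(8) = mex{0,1} = 2
g(9) = mex{0,1} = 2
g(10) = mex{0,1,2} = 3
So g(10) = 3.

3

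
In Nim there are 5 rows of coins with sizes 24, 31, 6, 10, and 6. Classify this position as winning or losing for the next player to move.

Nim-sum: 24 ^ 31 ^ 6 ^ 10 ^ 6 = 13.
The nim-sum is 13 ≠ 0, so this is an N-position: the player to move can win.

Winning position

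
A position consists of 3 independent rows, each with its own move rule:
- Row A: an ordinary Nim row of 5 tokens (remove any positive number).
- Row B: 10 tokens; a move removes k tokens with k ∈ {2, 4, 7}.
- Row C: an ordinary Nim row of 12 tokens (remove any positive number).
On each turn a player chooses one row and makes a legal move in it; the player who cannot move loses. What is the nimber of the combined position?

11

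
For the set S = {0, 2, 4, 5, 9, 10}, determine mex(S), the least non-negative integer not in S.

1

0 is in the set but 1 is not, so the mex is 1.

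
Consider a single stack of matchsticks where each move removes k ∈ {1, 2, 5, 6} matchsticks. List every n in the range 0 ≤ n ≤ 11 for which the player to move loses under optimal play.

Compute g(0), g(1), … for moves {1, 2, 5, 6}:
g(0) = mex{} = 0
g(1) = mex{0} = 1
g(2) = mex{0,1} = 2
g(3) = mex{1,2} = 0
g(4) = mex{0,2} = 1
g(5) = mex{0,1} = 2
g(6) = mex{0,1,2} = 3
g(7) = mex{1,2,3} = 0
g(8) = mex{0,2,3} = 1
g(9) = mex{0,1} = 2
g(10) = mex{1,2} = 0
g(11) = mex{0,2,3} = 1
The P-positions (g = 0) in 0..11 are 0, 3, 7, 10.

0, 3, 7, 10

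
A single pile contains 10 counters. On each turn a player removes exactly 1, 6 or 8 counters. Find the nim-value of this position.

1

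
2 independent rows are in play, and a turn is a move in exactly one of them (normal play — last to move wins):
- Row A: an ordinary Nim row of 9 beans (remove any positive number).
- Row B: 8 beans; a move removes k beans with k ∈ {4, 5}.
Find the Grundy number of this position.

11

Row A is a plain Nim row of size 9, so its Grundy value is 9.
Grundy values for row B (subtraction set {4, 5}):
g(0) = mex{} = 0
g(1) = mex{} = 0
g(2) = mex{} = 0
g(3) = mex{} = 0
g(4) = mex{0} = 1
g(5) = mex{0} = 1
g(6) = mex{0} = 1
g(7) = mex{0} = 1
g(8) = mex{0,1} = 2
So g(8) = 2.
The value of a disjunctive sum is the nim-sum of the parts.
Combined value = 9 XOR 2 = 11.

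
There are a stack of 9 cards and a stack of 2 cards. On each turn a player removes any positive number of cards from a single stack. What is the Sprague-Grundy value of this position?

11

Nim-sum: 9 XOR 2 = 11.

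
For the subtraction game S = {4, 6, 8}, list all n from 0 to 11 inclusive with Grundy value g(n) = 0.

Grundy values for subtraction set {4, 6, 8}:
g(0) = mex{} = 0
g(1) = mex{} = 0
g(2) = mex{} = 0
g(3) = mex{} = 0
g(4) = mex{0} = 1
g(5) = mex{0} = 1
g(6) = mex{0} = 1
g(7) = mex{0} = 1
g(8) = mex{0,1} = 2
g(9) = mex{0,1} = 2
g(10) = mex{0,1} = 2
g(11) = mex{0,1} = 2
The P-positions (g = 0) in 0..11 are 0, 1, 2, 3.

0, 1, 2, 3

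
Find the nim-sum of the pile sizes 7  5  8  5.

Nim-sum: 7 ^ 5 ^ 8 ^ 5 = 15.

15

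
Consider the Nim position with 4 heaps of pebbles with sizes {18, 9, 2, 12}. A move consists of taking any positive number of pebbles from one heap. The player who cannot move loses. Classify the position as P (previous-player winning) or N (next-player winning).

N-position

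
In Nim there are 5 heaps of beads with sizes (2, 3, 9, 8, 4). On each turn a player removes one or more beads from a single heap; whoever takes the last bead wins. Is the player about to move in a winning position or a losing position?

Nim-sum: 2 ⊕ 3 ⊕ 9 ⊕ 8 ⊕ 4 = 4.
The nim-sum is 4 ≠ 0, so this is an N-position: the player to move can win.

Winning position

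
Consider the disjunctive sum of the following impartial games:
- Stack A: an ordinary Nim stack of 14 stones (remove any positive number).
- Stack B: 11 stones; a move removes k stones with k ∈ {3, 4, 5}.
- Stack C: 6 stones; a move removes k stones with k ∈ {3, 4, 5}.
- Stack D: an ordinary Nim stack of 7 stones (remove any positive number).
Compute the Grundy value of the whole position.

Stack A is a plain Nim stack of size 14, so its Grundy value is 14.
Build the Grundy sequence for stack B with g(k) = mex{g(k−s) : s ∈ {3, 4, 5}, s ≤ k}:
k:     0  1  2  3  4  5  6  7  8  9 10 11
g(k):  0  0  0  1  1  1  2  2  0  0  0  1
So g(11) = 1.
Build the Grundy sequence for stack C with g(k) = mex{g(k−s) : s ∈ {3, 4, 5}, s ≤ k}:
g(0) = mex{} = 0
g(1) = mex{} = 0
g(2) = mex{} = 0
g(3) = mex{0} = 1
g(4) = mex{0} = 1
g(5) = mex{0} = 1
g(6) = mex{0,1} = 2
So g(6) = 2.
Stack D is a plain Nim stack of size 7, so its Grundy value is 7.
By the Sprague-Grundy theorem, the Grundy value of a sum of independent games is the XOR of the component values.
Combined value = 14 ⊕ 1 ⊕ 2 ⊕ 7 = 10.

10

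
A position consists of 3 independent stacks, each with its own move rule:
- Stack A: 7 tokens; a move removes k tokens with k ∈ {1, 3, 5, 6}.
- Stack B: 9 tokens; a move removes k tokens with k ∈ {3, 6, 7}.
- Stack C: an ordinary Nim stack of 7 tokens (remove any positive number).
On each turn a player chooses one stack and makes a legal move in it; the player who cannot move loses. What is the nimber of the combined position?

7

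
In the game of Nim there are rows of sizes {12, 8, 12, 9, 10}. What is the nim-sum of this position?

Write each in binary and XOR column by column:
  1100  (12)
  1000  (8)
  1100  (12)
  1001  (9)
  1010  (10)
  ----
  1011  (11)

11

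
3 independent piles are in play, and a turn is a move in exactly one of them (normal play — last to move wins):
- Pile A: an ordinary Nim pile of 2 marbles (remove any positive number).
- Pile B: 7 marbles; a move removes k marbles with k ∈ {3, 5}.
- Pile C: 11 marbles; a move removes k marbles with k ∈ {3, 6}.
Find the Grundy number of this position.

Pile A is a plain Nim pile of size 2, so its Grundy value is 2.
Build the Grundy sequence for pile B with g(k) = mex{g(k−s) : s ∈ {3, 5}, s ≤ k}:
g(0) = mex{} = 0
g(1) = mex{} = 0
g(2) = mex{} = 0
g(3) = mex{0} = 1
g(4) = mex{0} = 1
g(5) = mex{0} = 1
g(6) = mex{0,1} = 2
g(7) = mex{0,1} = 2
So g(7) = 2.
Build the Grundy sequence for pile C with g(k) = mex{g(k−s) : s ∈ {3, 6}, s ≤ k}:
k:     0  1  2  3  4  5  6  7  8  9 10 11
g(k):  0  0  0  1  1  1  2  2  2  0  0  0
So g(11) = 0.
The value of a disjunctive sum is the nim-sum of the parts.
Combined value = 2 ⊕ 2 ⊕ 0 = 0.

0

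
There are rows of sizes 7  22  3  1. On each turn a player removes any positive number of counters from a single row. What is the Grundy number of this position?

19

Nim-sum: 7 ⊕ 22 ⊕ 3 ⊕ 1 = 19.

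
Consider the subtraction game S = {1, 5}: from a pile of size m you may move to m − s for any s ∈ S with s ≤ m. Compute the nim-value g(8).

0

Grundy values for subtraction set {1, 5}:
g(0) = mex{} = 0
g(1) = mex{0} = 1
g(2) = mex{1} = 0
g(3) = mex{0} = 1
g(4) = mex{1} = 0
g(5) = mex{0} = 1
g(6) = mex{1} = 0
g(7) = mex{0} = 1
g(8) = mex{1} = 0
So g(8) = 0.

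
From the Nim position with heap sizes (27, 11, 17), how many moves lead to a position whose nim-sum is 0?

Compute the nim-sum pairwise:
27 ^ 11 = 16
16 ^ 17 = 1
The overall nim-sum is X = 1. A heap of size p has a winning move iff p XOR X < p (reduce it to p XOR X).
  27: 27 XOR 1 = 26 < 27 — winning move (to 26).
  11: 11 XOR 1 = 10 < 11 — winning move (to 10).
  17: 17 XOR 1 = 16 < 17 — winning move (to 16).
That gives 3 winning moves.

3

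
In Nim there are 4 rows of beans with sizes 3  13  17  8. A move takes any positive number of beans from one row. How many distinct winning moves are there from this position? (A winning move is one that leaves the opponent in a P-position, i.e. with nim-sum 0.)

1

In binary:
  00011  (3)
  01101  (13)
  10001  (17)
  01000  (8)
  -----
  10111  (23)
The overall nim-sum is X = 23. A row of size p has a winning move iff p XOR X < p (reduce it to p XOR X).
  3: 3 XOR 23 = 20 ≥ 3 — no move.
  13: 13 XOR 23 = 26 ≥ 13 — no move.
  17: 17 XOR 23 = 6 < 17 — winning move (to 6).
  8: 8 XOR 23 = 31 ≥ 8 — no move.
That gives 1 winning move.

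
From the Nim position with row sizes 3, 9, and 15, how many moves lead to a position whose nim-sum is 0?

1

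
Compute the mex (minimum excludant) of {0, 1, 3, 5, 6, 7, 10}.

The values 0, 1 are all present; 2 is the first non-negative integer missing from the set.

2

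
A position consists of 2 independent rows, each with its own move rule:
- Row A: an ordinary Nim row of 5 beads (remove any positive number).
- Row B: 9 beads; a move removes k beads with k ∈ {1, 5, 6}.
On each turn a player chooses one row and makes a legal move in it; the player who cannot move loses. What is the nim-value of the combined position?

6

Row A is a plain Nim row of size 5, so its Grundy value is 5.
Grundy values for row B (subtraction set {1, 5, 6}):
g(0) = mex{} = 0
g(1) = mex{0} = 1
g(2) = mex{1} = 0
g(3) = mex{0} = 1
g(4) = mex{1} = 0
g(5) = mex{0} = 1
g(6) = mex{0,1} = 2
g(7) = mex{0,1,2} = 3
g(8) = mex{0,1,3} = 2
g(9) = mex{0,1,2} = 3
So g(9) = 3.
By the Sprague-Grundy theorem, the Grundy value of a sum of independent games is the XOR of the component values.
Combined value = 5 ⊕ 3 = 6.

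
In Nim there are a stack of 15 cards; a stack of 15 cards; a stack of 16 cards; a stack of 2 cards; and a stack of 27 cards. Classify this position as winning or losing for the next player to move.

Winning position

Bitwise XOR of the heap sizes:
  01111  (15)
  01111  (15)
  10000  (16)
  00010  (2)
  11011  (27)
  -----
  01001  (9)
The nim-sum is 9 ≠ 0, so this is an N-position: the player to move can win.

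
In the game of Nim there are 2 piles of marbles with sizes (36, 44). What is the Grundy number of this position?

Compute the nim-sum pairwise:
36 XOR 44 = 8

8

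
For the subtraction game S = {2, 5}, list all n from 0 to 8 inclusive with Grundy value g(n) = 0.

0, 1, 4, 7, 8

Build the Grundy sequence with g(k) = mex{g(k−s) : s ∈ {2, 5}, s ≤ k}:
g(0) = mex{} = 0
g(1) = mex{} = 0
g(2) = mex{0} = 1
g(3) = mex{0} = 1
g(4) = mex{1} = 0
g(5) = mex{0,1} = 2
g(6) = mex{0} = 1
g(7) = mex{1,2} = 0
g(8) = mex{1} = 0
The P-positions (g = 0) in 0..8 are 0, 1, 4, 7, 8.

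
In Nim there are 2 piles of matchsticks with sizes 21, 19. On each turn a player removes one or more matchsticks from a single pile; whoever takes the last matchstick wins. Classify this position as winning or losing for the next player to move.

Compute the nim-sum pairwise:
21 ^ 19 = 6
The nim-sum is 6 ≠ 0, so this is an N-position: the player to move can win.

Winning position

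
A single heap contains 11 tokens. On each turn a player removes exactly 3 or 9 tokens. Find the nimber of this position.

Compute g(0), g(1), … for moves {3, 9}:
k:     0  1  2  3  4  5  6  7  8  9 10 11
g(k):  0  0  0  1  1  1  0  0  0  1  1  1
So g(11) = 1.

1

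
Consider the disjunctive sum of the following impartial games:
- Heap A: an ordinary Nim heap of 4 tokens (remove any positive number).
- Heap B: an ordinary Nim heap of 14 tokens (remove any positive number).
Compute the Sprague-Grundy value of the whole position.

Heap A is a plain Nim heap of size 4, so its Grundy value is 4.
Heap B is a plain Nim heap of size 14, so its Grundy value is 14.
The value of a disjunctive sum is the nim-sum of the parts.
Combined value = 4 ⊕ 14 = 10.

10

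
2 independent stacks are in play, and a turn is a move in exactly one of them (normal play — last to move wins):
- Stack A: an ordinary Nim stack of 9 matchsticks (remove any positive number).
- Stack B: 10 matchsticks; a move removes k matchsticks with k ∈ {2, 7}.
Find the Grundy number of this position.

9

Stack A is a plain Nim stack of size 9, so its Grundy value is 9.
For stack B, compute g(0), g(1), … with moves {2, 7}:
g(0) = mex{} = 0
g(1) = mex{} = 0
g(2) = mex{0} = 1
g(3) = mex{0} = 1
g(4) = mex{1} = 0
g(5) = mex{1} = 0
g(6) = mex{0} = 1
g(7) = mex{0} = 1
g(8) = mex{0,1} = 2
g(9) = mex{1} = 0
g(10) = mex{1,2} = 0
So g(10) = 0.
By the Sprague-Grundy theorem, the Grundy value of a sum of independent games is the XOR of the component values.
Combined value = 9 ⊕ 0 = 9.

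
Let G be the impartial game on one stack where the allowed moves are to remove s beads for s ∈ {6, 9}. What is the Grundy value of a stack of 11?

Compute g(0), g(1), … for moves {6, 9}:
g(0) = mex{} = 0
g(1) = mex{} = 0
g(2) = mex{} = 0
g(3) = mex{} = 0
g(4) = mex{} = 0
g(5) = mex{} = 0
g(6) = mex{0} = 1
g(7) = mex{0} = 1
g(8) = mex{0} = 1
g(9) = mex{0} = 1
g(10) = mex{0} = 1
g(11) = mex{0} = 1
So g(11) = 1.

1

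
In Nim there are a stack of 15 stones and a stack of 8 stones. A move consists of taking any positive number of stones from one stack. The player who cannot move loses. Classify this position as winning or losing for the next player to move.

Bitwise XOR of the heap sizes:
  1111  (15)
  1000  (8)
  ----
  0111  (7)
The nim-sum is 7 ≠ 0, so this is an N-position: the player to move can win.

Winning position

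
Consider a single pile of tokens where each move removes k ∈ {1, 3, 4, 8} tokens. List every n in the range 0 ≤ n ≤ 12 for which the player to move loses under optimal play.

0, 2, 7, 9

Grundy values for subtraction set {1, 3, 4, 8}:
g(0) = mex{} = 0
g(1) = mex{0} = 1
g(2) = mex{1} = 0
g(3) = mex{0} = 1
g(4) = mex{0,1} = 2
g(5) = mex{0,1,2} = 3
g(6) = mex{0,1,3} = 2
g(7) = mex{1,2} = 0
g(8) = mex{0,2,3} = 1
g(9) = mex{1,2,3} = 0
g(10) = mex{0,2} = 1
g(11) = mex{0,1} = 2
g(12) = mex{0,1,2} = 3
The P-positions (g = 0) in 0..12 are 0, 2, 7, 9.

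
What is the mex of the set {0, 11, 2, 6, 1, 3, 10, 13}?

4

The values 0, 1, 2, 3 are all present; 4 is the first non-negative integer missing from the set.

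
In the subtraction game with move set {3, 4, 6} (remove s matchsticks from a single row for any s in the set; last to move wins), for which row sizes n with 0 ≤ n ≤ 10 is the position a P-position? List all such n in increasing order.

0, 1, 2, 9, 10

Grundy values for subtraction set {3, 4, 6}:
k:     0  1  2  3  4  5  6  7  8  9 10
g(k):  0  0  0  1  1  1  2  2  2  0  0
The P-positions (g = 0) in 0..10 are 0, 1, 2, 9, 10.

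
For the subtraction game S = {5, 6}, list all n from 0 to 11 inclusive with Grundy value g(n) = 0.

0, 1, 2, 3, 4, 11

Build the Grundy sequence with g(k) = mex{g(k−s) : s ∈ {5, 6}, s ≤ k}:
k:     0  1  2  3  4  5  6  7  8  9 10 11
g(k):  0  0  0  0  0  1  1  1  1  1  2  0
The P-positions (g = 0) in 0..11 are 0, 1, 2, 3, 4, 11.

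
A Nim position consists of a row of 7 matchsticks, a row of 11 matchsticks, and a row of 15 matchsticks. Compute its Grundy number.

3

Nim-sum: 7 XOR 11 XOR 15 = 3.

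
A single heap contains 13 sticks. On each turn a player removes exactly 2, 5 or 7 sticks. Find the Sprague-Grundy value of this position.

0

Grundy values for subtraction set {2, 5, 7}:
k:     0  1  2  3  4  5  6  7  8  9 10 11 12 13
g(k):  0  0  1  1  0  2  1  3  2  2  0  3  1  0
So g(13) = 0.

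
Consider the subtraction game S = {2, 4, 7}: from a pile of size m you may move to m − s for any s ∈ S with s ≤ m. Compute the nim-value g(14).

1

Build the Grundy sequence with g(k) = mex{g(k−s) : s ∈ {2, 4, 7}, s ≤ k}:
g(0) = mex{} = 0
g(1) = mex{} = 0
g(2) = mex{0} = 1
g(3) = mex{0} = 1
g(4) = mex{0,1} = 2
g(5) = mex{0,1} = 2
g(6) = mex{1,2} = 0
g(7) = mex{0,1,2} = 3
g(8) = mex{0,2} = 1
g(9) = mex{1,2,3} = 0
g(10) = mex{0,1} = 2
g(11) = mex{0,2,3} = 1
g(12) = mex{1,2} = 0
g(13) = mex{0,1} = 2
g(14) = mex{0,2,3} = 1
So g(14) = 1.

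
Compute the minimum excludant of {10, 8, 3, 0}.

1

0 is in the set but 1 is not, so the mex is 1.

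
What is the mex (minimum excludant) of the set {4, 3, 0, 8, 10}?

1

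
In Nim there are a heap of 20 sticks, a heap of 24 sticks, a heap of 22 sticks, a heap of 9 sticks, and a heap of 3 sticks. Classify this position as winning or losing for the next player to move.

Write each in binary and XOR column by column:
  10100  (20)
  11000  (24)
  10110  (22)
  01001  (9)
  00011  (3)
  -----
  10000  (16)
The nim-sum is 16 ≠ 0, so this is an N-position: the player to move can win.

Winning position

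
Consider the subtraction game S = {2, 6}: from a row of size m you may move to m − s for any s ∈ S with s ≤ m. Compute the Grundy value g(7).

Compute g(0), g(1), … for moves {2, 6}:
g(0) = mex{} = 0
g(1) = mex{} = 0
g(2) = mex{0} = 1
g(3) = mex{0} = 1
g(4) = mex{1} = 0
g(5) = mex{1} = 0
g(6) = mex{0} = 1
g(7) = mex{0} = 1
So g(7) = 1.

1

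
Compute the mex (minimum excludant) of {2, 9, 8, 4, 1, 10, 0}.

3

The values 0, 1, 2 are all present; 3 is the first non-negative integer missing from the set.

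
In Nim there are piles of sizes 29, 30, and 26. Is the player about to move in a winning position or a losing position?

Winning position

Write each in binary and XOR column by column:
  11101  (29)
  11110  (30)
  11010  (26)
  -----
  11001  (25)
The nim-sum is 25 ≠ 0, so this is an N-position: the player to move can win.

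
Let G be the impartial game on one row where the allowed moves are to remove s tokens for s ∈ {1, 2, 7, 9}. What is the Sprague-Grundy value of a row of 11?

0

Build the Grundy sequence with g(k) = mex{g(k−s) : s ∈ {1, 2, 7, 9}, s ≤ k}:
g(0) = mex{} = 0
g(1) = mex{0} = 1
g(2) = mex{0,1} = 2
g(3) = mex{1,2} = 0
g(4) = mex{0,2} = 1
g(5) = mex{0,1} = 2
g(6) = mex{1,2} = 0
g(7) = mex{0,2} = 1
g(8) = mex{0,1} = 2
g(9) = mex{0,1,2} = 3
g(10) = mex{0,1,2,3} = 4
g(11) = mex{1,2,3,4} = 0
So g(11) = 0.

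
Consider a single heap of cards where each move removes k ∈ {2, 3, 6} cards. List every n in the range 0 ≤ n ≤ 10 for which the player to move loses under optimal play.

0, 1, 5, 9, 10

Build the Grundy sequence with g(k) = mex{g(k−s) : s ∈ {2, 3, 6}, s ≤ k}:
g(0) = mex{} = 0
g(1) = mex{} = 0
g(2) = mex{0} = 1
g(3) = mex{0} = 1
g(4) = mex{0,1} = 2
g(5) = mex{1} = 0
g(6) = mex{0,1,2} = 3
g(7) = mex{0,2} = 1
g(8) = mex{0,1,3} = 2
g(9) = mex{1,3} = 0
g(10) = mex{1,2} = 0
The P-positions (g = 0) in 0..10 are 0, 1, 5, 9, 10.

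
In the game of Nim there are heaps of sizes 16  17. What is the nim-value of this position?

Nim-sum: 16 XOR 17 = 1.

1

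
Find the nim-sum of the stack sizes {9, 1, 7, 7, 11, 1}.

2

Nim-sum: 9 XOR 1 XOR 7 XOR 7 XOR 11 XOR 1 = 2.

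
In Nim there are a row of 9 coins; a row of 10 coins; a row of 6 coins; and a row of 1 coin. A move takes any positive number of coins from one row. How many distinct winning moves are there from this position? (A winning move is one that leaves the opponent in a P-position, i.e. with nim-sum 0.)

Compute the nim-sum pairwise:
9 ⊕ 10 = 3
3 ⊕ 6 = 5
5 ⊕ 1 = 4
The overall nim-sum is X = 4. A row of size p has a winning move iff p XOR X < p (reduce it to p XOR X).
  9: 9 XOR 4 = 13 ≥ 9 — no move.
  10: 10 XOR 4 = 14 ≥ 10 — no move.
  6: 6 XOR 4 = 2 < 6 — winning move (to 2).
  1: 1 XOR 4 = 5 ≥ 1 — no move.
That gives 1 winning move.

1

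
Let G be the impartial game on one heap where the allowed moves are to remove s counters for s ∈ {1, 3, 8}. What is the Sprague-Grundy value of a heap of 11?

Compute g(0), g(1), … for moves {1, 3, 8}:
g(0) = mex{} = 0
g(1) = mex{0} = 1
g(2) = mex{1} = 0
g(3) = mex{0} = 1
g(4) = mex{1} = 0
g(5) = mex{0} = 1
g(6) = mex{1} = 0
g(7) = mex{0} = 1
g(8) = mex{0,1} = 2
g(9) = mex{0,1,2} = 3
g(10) = mex{0,1,3} = 2
g(11) = mex{1,2} = 0
So g(11) = 0.

0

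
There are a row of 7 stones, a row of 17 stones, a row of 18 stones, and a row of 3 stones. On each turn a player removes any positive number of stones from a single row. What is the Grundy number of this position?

Nim-sum: 7 ^ 17 ^ 18 ^ 3 = 7.

7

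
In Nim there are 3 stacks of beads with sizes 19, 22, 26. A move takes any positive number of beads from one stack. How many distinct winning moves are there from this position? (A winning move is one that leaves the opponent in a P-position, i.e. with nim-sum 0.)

Nim-sum: 19 XOR 22 XOR 26 = 31.
The overall nim-sum is X = 31. A stack of size p has a winning move iff p XOR X < p (reduce it to p XOR X).
  19: 19 XOR 31 = 12 < 19 — winning move (to 12).
  22: 22 XOR 31 = 9 < 22 — winning move (to 9).
  26: 26 XOR 31 = 5 < 26 — winning move (to 5).
That gives 3 winning moves.

3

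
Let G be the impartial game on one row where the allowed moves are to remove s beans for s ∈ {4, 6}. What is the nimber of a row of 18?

2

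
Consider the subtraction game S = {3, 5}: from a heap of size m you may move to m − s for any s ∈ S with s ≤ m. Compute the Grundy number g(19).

1

Build the Grundy sequence with g(k) = mex{g(k−s) : s ∈ {3, 5}, s ≤ k}:
k:     0  1  2  3  4  5  6  7  8  9 10 11 12 13 14 15 16 17 18 19
g(k):  0  0  0  1  1  1  2  2  0  0  0  1  1  1  2  2  0  0  0  1
So g(19) = 1.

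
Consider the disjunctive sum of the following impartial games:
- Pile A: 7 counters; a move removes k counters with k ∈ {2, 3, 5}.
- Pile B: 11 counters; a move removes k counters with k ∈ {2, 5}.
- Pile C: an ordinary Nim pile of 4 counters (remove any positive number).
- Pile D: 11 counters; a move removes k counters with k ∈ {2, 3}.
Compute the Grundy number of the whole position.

4

For pile A, compute g(0), g(1), … with moves {2, 3, 5}:
k:     0  1  2  3  4  5  6  7
g(k):  0  0  1  1  2  2  3  0
So g(7) = 0.
For pile B, compute g(0), g(1), … with moves {2, 5}:
k:     0  1  2  3  4  5  6  7  8  9 10 11
g(k):  0  0  1  1  0  2  1  0  0  1  1  0
So g(11) = 0.
Pile C is a plain Nim pile of size 4, so its Grundy value is 4.
Grundy values for pile D (subtraction set {2, 3}):
k:     0  1  2  3  4  5  6  7  8  9 10 11
g(k):  0  0  1  1  2  0  0  1  1  2  0  0
So g(11) = 0.
By the Sprague-Grundy theorem, the Grundy value of a sum of independent games is the XOR of the component values.
Combined value = 0 ⊕ 0 ⊕ 4 ⊕ 0 = 4.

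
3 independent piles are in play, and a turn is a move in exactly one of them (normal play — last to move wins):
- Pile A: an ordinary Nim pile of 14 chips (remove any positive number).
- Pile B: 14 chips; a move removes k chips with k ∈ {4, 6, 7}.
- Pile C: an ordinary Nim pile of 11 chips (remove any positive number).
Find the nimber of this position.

5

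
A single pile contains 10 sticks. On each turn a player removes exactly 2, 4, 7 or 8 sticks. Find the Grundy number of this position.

Grundy values for subtraction set {2, 4, 7, 8}:
k:     0  1  2  3  4  5  6  7  8  9 10
g(k):  0  0  1  1  2  2  0  3  1  4  2
So g(10) = 2.

2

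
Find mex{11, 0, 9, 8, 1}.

2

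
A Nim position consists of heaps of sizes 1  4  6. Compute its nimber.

Nim-sum: 1 ⊕ 4 ⊕ 6 = 3.

3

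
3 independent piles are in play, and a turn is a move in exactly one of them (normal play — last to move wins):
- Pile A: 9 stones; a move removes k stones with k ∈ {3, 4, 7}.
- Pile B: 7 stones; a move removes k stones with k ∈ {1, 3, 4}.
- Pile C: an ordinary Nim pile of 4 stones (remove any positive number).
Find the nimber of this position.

Grundy values for pile A (subtraction set {3, 4, 7}):
g(0) = mex{} = 0
g(1) = mex{} = 0
g(2) = mex{} = 0
g(3) = mex{0} = 1
g(4) = mex{0} = 1
g(5) = mex{0} = 1
g(6) = mex{0,1} = 2
g(7) = mex{0,1} = 2
g(8) = mex{0,1} = 2
g(9) = mex{0,1,2} = 3
So g(9) = 3.
For pile B, compute g(0), g(1), … with moves {1, 3, 4}:
k:     0  1  2  3  4  5  6  7
g(k):  0  1  0  1  2  3  2  0
So g(7) = 0.
Pile C is a plain Nim pile of size 4, so its Grundy value is 4.
The value of a disjunctive sum is the nim-sum of the parts.
Combined value = 3 ⊕ 0 ⊕ 4 = 7.

7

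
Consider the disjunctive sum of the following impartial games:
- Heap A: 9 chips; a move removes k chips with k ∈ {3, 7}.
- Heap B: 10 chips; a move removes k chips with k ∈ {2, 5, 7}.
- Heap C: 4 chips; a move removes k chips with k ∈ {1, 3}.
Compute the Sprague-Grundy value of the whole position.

1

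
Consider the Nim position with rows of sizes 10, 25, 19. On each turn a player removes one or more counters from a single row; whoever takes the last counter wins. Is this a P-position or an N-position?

Nim-sum: 10 ⊕ 25 ⊕ 19 = 0.
The nim-sum is 0, so this is a P-position: the player to move is in a losing position under optimal play.

P-position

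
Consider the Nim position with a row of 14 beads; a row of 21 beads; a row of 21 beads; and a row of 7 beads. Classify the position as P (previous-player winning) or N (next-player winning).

Compute the nim-sum pairwise:
14 ⊕ 21 = 27
27 ⊕ 21 = 14
14 ⊕ 7 = 9
The nim-sum is 9 ≠ 0, so this is an N-position: the player to move can win.

N-position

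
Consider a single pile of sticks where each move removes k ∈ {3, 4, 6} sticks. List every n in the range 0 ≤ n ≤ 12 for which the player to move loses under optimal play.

0, 1, 2, 9, 10, 11

Grundy values for subtraction set {3, 4, 6}:
g(0) = mex{} = 0
g(1) = mex{} = 0
g(2) = mex{} = 0
g(3) = mex{0} = 1
g(4) = mex{0} = 1
g(5) = mex{0} = 1
g(6) = mex{0,1} = 2
g(7) = mex{0,1} = 2
g(8) = mex{0,1} = 2
g(9) = mex{1,2} = 0
g(10) = mex{1,2} = 0
g(11) = mex{1,2} = 0
g(12) = mex{0,2} = 1
The P-positions (g = 0) in 0..12 are 0, 1, 2, 9, 10, 11.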